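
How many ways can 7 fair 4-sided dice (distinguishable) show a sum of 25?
Coefficient of x^25 in (x + x² + ... + x^4)^7. By inclusion-exclusion on dice exceeding 4: Σ_j (-1)^j C(7,j)·C(25-1-4j, 6) = C(7,0)·C(24,6) - C(7,1)·C(20,6) + C(7,2)·C(16,6) - C(7,3)·C(12,6) + C(7,4)·C(8,6) = 1·134596 - 7·38760 + 21·8008 - 35·924 + 35·28 = 84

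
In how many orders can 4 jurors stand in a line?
4! = 24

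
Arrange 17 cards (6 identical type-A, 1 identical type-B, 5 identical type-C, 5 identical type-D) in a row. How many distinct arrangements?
17! / (6! × 1! × 5! × 5!) = 34306272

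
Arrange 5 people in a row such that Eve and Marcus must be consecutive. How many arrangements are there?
Treat the 2 as one block: (5-2+1)! × 2! = 24 × 2 = 48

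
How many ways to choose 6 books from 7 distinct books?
C(7,6) = 7!/(6!×1!) = 7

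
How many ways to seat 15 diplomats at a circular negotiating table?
Circular: fix one position, arrange the rest. (15-1)! = 87178291200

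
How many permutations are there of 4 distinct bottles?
4! = 24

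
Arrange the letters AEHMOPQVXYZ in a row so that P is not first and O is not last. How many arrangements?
By inclusion-exclusion: 11! - 2×(11-1)! + (11-2)! = 39916800 - 7257600 + 362880 = 33022080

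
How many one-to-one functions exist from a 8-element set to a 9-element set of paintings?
P(9,8) = 9!/(9-8)! = 362880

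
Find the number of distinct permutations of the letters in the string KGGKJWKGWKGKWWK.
15! / (4! × 6! × 4! × 1!) = 3153150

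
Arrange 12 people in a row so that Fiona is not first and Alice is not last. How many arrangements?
By inclusion-exclusion: 12! - 2×(12-1)! + (12-2)! = 479001600 - 79833600 + 3628800 = 402796800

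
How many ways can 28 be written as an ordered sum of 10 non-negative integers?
C(28+10-1, 10-1) = C(37, 9) = 124403620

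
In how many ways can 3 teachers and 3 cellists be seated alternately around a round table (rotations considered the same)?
Fix one of the teachers: (3-1)! ways for the remaining teachers, × 3! ways for the cellists = 2 × 6 = 12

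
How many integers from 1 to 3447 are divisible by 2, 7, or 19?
⌊3447/2⌋+⌊3447/7⌋+⌊3447/19⌋ - ⌊3447/14⌋-⌊3447/38⌋-⌊3447/133⌋ + ⌊3447/266⌋ = 1723+492+181 - 246-90-25 + 12 = 2047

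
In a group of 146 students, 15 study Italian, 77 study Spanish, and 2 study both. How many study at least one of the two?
|A∪B| = |A| + |B| - |A∩B| = 15 + 77 - 2 = 90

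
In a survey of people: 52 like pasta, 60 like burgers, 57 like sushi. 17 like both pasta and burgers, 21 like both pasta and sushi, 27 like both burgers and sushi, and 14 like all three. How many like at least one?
|A∪B∪C| = 52+60+57-17-21-27+14 = 118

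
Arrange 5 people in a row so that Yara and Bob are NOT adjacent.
Total - adjacent = 5! - (5-1)!×2 = 120 - 48 = 72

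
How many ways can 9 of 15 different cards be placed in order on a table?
P(15,9) = 15!/(15-9)! = 1816214400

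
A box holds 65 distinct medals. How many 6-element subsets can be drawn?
C(65,6) = 65!/(6!×59!) = 82598880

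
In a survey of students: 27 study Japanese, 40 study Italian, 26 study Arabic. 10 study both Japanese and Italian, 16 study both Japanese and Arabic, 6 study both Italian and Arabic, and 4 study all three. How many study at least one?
|A∪B∪C| = 27+40+26-10-16-6+4 = 65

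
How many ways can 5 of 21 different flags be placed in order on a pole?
P(21,5) = 21!/(21-5)! = 2441880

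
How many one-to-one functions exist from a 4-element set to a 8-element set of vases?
P(8,4) = 8!/(8-4)! = 1680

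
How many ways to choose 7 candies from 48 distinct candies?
C(48,7) = 48!/(7!×41!) = 73629072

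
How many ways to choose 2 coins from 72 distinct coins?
C(72,2) = 72!/(2!×70!) = 2556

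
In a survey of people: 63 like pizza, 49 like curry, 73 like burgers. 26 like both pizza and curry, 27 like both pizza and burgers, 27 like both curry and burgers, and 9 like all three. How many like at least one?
|A∪B∪C| = 63+49+73-26-27-27+9 = 114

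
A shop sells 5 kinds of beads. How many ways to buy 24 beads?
C(24+5-1, 5-1) = C(28, 4) = 20475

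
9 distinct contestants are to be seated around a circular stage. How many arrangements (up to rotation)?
Circular: fix one position, arrange the rest. (9-1)! = 40320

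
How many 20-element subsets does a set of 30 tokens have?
C(30,20) = 30!/(20!×10!) = 30045015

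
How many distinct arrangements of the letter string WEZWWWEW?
8! / (2! × 1! × 5!) = 168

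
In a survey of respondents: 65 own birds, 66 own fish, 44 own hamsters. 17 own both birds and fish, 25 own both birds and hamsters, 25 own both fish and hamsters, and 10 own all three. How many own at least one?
|A∪B∪C| = 65+66+44-17-25-25+10 = 118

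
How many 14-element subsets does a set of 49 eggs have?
C(49,14) = 49!/(14!×35!) = 675248872536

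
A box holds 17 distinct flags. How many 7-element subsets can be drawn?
C(17,7) = 17!/(7!×10!) = 19448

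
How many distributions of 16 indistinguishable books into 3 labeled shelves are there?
C(16+3-1, 3-1) = C(18, 2) = 153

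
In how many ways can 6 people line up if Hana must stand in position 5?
Fix one position: (6-1)! = 120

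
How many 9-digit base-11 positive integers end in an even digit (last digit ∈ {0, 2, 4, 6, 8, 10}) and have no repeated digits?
Last∈{0,2,4,6,8,10}. Last=0: 1814400. Last nonzero: 5×9×P(9,7) = 8164800. Total = 9979200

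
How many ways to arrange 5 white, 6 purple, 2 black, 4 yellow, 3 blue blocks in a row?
20! / (5! × 6! × 2! × 4! × 3!) = 97772875200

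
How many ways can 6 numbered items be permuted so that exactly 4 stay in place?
Choose the 4 fixed points C(6,4) = 15, derange the rest: !2 = Σ_{j=0}^{2} (-1)^j·2!/j! = 2 - 2 + 1 = 1. Product = 15 × 1 = 15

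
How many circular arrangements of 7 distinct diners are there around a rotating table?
Circular: fix one position, arrange the rest. (7-1)! = 720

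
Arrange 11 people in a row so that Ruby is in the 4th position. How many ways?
Fix one position: (11-1)! = 3628800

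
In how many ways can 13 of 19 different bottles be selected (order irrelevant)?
C(19,13) = 19!/(13!×6!) = 27132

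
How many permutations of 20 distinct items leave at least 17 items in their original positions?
Exactly j fixed points: C(20,j)·!(20-j); sum over j ≥ 17 (derangement numbers via !m = (m-1)·(!(m-1) + !(m-2)): !0..!3 = 1, 0, 1, 2). Σ_{j=17}^{20} C(20,j)·!(20-j) = C(20,17)·!3 + C(20,18)·!2 + C(20,19)·!1 + C(20,20)·!0 = 1140·2 + 190·1 + 20·0 + 1·1 = 2471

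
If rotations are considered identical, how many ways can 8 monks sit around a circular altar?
Circular: fix one position, arrange the rest. (8-1)! = 5040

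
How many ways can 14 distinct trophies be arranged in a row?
14! = 87178291200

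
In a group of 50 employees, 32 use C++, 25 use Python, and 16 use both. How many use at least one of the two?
|A∪B| = |A| + |B| - |A∩B| = 32 + 25 - 16 = 41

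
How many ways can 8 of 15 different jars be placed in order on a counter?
P(15,8) = 15!/(15-8)! = 259459200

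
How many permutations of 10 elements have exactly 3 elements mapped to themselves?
Choose the 3 fixed points C(10,3) = 120, derange the rest: !7 = Σ_{j=0}^{7} (-1)^j·7!/j! = 5040 - 5040 + 2520 - 840 + 210 - 42 + 7 - 1 = 1854. Product = 120 × 1854 = 222480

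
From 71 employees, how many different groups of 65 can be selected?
C(71,65) = 71!/(65!×6!) = 143218999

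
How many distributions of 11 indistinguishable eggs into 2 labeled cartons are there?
C(11+2-1, 2-1) = C(12, 1) = 12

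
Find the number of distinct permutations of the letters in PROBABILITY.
11! / (1! × 1! × 1! × 2! × 1! × 2! × 1! × 1! × 1!) = 9979200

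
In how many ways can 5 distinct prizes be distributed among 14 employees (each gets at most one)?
P(14,5) = 14!/(14-5)! = 240240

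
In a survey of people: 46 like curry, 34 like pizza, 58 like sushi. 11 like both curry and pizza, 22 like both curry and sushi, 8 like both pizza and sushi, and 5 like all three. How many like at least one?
|A∪B∪C| = 46+34+58-11-22-8+5 = 102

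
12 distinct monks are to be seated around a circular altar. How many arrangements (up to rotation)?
Circular: fix one position, arrange the rest. (12-1)! = 39916800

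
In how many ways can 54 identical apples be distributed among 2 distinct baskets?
C(54+2-1, 2-1) = C(55, 1) = 55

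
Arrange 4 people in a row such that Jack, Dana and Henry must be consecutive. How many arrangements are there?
Treat the 3 as one block: (4-3+1)! × 3! = 2 × 6 = 12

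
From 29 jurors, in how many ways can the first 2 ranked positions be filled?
P(29,2) = 29!/(29-2)! = 812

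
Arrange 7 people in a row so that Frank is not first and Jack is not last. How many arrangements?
By inclusion-exclusion: 7! - 2×(7-1)! + (7-2)! = 5040 - 1440 + 120 = 3720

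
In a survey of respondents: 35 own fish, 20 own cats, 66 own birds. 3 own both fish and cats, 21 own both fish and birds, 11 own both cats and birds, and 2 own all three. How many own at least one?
|A∪B∪C| = 35+20+66-3-21-11+2 = 88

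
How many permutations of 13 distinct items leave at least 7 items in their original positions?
Exactly j fixed points: C(13,j)·!(13-j); sum over j ≥ 7 (derangement numbers via !m = (m-1)·(!(m-1) + !(m-2)): !0..!6 = 1, 0, 1, 2, 9, 44, 265). Σ_{j=7}^{13} C(13,j)·!(13-j) = C(13,7)·!6 + C(13,8)·!5 + C(13,9)·!4 + C(13,10)·!3 + C(13,11)·!2 + C(13,12)·!1 + C(13,13)·!0 = 1716·265 + 1287·44 + 715·9 + 286·2 + 78·1 + 13·0 + 1·1 = 518454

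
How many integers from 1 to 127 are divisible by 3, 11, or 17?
⌊127/3⌋+⌊127/11⌋+⌊127/17⌋ - ⌊127/33⌋-⌊127/51⌋-⌊127/187⌋ + ⌊127/561⌋ = 42+11+7 - 3-2-0 + 0 = 55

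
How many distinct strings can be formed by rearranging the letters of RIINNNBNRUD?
11! / (2! × 2! × 1! × 4! × 1! × 1!) = 415800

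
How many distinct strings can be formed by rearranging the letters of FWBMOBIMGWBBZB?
14! / (5! × 1! × 2! × 1! × 1! × 2! × 1! × 1!) = 181621440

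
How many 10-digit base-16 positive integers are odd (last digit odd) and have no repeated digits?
Last∈{1,3,5,7,9,11,13,15}. Last=0: 0. Last nonzero: 8×14×P(14,8) = 13561067520. Total = 13561067520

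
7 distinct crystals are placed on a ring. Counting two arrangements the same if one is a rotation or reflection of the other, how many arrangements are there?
(7-1)!/2 = 720/2 = 360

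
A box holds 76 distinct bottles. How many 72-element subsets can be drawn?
C(76,72) = 76!/(72!×4!) = 1282975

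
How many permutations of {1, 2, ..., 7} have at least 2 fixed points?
Exactly j fixed points: C(7,j)·!(7-j); sum over j ≥ 2 (derangement numbers via !m = (m-1)·(!(m-1) + !(m-2)): !0..!5 = 1, 0, 1, 2, 9, 44). Σ_{j=2}^{7} C(7,j)·!(7-j) = C(7,2)·!5 + C(7,3)·!4 + C(7,4)·!3 + C(7,5)·!2 + C(7,6)·!1 + C(7,7)·!0 = 21·44 + 35·9 + 35·2 + 21·1 + 7·0 + 1·1 = 1331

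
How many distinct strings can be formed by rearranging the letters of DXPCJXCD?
8! / (2! × 2! × 1! × 1! × 2!) = 5040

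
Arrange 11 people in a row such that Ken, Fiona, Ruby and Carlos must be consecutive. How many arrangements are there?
Treat the 4 as one block: (11-4+1)! × 4! = 40320 × 24 = 967680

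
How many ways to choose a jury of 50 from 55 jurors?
C(55,50) = 55!/(50!×5!) = 3478761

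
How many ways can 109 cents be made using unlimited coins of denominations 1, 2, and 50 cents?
Coefficient of x^109 in 1/(1-x^1) · 1/(1-x^2) · 1/(1-x^50). Case on j = number of 50-cent coins (j = 0..2); remainder r = 109 - 50j is made from {1,2} in ⌊r/2⌋+1 ways. r = 109, 59, 9 → 55 + 30 + 5 = 90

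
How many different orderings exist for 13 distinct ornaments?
13! = 6227020800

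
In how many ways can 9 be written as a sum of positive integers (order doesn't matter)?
Pentagonal recurrence p(n) = p(n-1) + p(n-2) - p(n-5) - p(n-7) + p(n-12) + p(n-15) - ... gives p(0..8) = 1, 1, 2, 3, 5, 7, 11, 15, 22. p(9) = p(8) + p(7) - p(4) - p(2) = 22 + 15 - 5 - 2 = 30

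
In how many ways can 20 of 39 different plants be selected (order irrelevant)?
C(39,20) = 39!/(20!×19!) = 68923264410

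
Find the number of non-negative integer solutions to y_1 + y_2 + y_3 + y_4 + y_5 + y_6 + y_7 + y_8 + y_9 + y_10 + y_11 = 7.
C(7+11-1, 11-1) = C(17, 10) = 19448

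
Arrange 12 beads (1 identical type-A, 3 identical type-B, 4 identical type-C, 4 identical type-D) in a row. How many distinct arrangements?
12! / (1! × 3! × 4! × 4!) = 138600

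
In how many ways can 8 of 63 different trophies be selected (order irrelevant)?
C(63,8) = 63!/(8!×55!) = 3872894697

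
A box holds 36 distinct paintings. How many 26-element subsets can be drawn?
C(36,26) = 36!/(26!×10!) = 254186856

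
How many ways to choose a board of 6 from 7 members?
C(7,6) = 7!/(6!×1!) = 7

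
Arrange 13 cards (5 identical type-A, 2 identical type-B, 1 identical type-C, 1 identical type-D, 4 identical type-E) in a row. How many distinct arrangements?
13! / (5! × 2! × 1! × 1! × 4!) = 1081080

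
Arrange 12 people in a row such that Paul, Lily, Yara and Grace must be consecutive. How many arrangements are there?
Treat the 4 as one block: (12-4+1)! × 4! = 362880 × 24 = 8709120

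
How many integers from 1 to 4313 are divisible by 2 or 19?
⌊4313/2⌋ + ⌊4313/19⌋ - ⌊4313/38⌋ = 2156 + 227 - 113 = 2270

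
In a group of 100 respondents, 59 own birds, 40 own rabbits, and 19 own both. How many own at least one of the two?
|A∪B| = |A| + |B| - |A∩B| = 59 + 40 - 19 = 80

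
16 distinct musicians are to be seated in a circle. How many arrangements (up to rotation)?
Circular: fix one position, arrange the rest. (16-1)! = 1307674368000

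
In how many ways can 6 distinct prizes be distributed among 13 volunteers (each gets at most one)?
P(13,6) = 13!/(13-6)! = 1235520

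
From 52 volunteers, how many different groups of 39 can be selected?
C(52,39) = 52!/(39!×13!) = 635013559600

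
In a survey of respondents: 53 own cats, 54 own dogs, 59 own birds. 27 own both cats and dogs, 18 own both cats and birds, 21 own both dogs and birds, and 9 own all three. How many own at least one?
|A∪B∪C| = 53+54+59-27-18-21+9 = 109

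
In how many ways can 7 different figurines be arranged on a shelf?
7! = 5040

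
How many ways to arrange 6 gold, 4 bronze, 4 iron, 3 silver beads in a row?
17! / (6! × 4! × 4! × 3!) = 142942800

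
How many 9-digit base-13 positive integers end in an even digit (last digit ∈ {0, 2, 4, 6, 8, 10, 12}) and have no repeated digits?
Last∈{0,2,4,6,8,10,12}. Last=0: 19958400. Last nonzero: 6×11×P(11,7) = 109771200. Total = 129729600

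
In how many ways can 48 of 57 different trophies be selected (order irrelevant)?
C(57,48) = 57!/(48!×9!) = 8996462475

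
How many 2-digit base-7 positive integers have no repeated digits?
First digit: 6 choices (nonzero). Then descending: 6 × 6 = 36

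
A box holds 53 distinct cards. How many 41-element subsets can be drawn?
C(53,41) = 53!/(41!×12!) = 266783135710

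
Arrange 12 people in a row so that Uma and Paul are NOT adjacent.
Total - adjacent = 12! - (12-1)!×2 = 479001600 - 79833600 = 399168000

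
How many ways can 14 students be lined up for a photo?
14! = 87178291200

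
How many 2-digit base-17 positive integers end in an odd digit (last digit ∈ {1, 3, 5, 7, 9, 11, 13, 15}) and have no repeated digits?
Last∈{1,3,5,7,9,11,13,15}. Last=0: 0. Last nonzero: 8×15×P(15,0) = 120. Total = 120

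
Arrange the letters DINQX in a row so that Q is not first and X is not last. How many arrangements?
By inclusion-exclusion: 5! - 2×(5-1)! + (5-2)! = 120 - 48 + 6 = 78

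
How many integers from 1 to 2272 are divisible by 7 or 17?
⌊2272/7⌋ + ⌊2272/17⌋ - ⌊2272/119⌋ = 324 + 133 - 19 = 438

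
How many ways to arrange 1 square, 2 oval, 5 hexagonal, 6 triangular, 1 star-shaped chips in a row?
15! / (1! × 2! × 5! × 6! × 1!) = 7567560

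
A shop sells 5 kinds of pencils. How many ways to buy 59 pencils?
C(59+5-1, 5-1) = C(63, 4) = 595665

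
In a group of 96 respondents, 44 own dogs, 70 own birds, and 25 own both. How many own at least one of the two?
|A∪B| = |A| + |B| - |A∩B| = 44 + 70 - 25 = 89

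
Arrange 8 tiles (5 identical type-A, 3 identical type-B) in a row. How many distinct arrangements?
8! / (5! × 3!) = 56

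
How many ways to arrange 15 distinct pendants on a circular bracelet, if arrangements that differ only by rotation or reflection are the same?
(15-1)!/2 = 87178291200/2 = 43589145600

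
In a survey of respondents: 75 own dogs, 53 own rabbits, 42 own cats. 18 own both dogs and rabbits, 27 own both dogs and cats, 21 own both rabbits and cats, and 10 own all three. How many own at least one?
|A∪B∪C| = 75+53+42-18-27-21+10 = 114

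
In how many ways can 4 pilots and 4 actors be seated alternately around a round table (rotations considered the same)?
Fix one of the pilots: (4-1)! ways for the remaining pilots, × 4! ways for the actors = 6 × 24 = 144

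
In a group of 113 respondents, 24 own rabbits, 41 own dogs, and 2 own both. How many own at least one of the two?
|A∪B| = |A| + |B| - |A∩B| = 24 + 41 - 2 = 63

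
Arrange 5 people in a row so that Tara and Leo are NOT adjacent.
Total - adjacent = 5! - (5-1)!×2 = 120 - 48 = 72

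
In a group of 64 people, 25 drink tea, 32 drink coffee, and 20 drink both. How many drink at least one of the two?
|A∪B| = |A| + |B| - |A∩B| = 25 + 32 - 20 = 37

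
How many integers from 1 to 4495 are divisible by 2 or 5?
⌊4495/2⌋ + ⌊4495/5⌋ - ⌊4495/10⌋ = 2247 + 899 - 449 = 2697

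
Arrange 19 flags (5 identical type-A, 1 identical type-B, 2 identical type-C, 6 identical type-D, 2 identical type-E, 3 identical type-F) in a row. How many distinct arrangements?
19! / (5! × 1! × 2! × 6! × 2! × 3!) = 58663725120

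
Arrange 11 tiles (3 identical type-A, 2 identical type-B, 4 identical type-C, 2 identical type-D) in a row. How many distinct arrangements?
11! / (3! × 2! × 4! × 2!) = 69300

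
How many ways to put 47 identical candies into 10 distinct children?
C(47+10-1, 10-1) = C(56, 9) = 7575968400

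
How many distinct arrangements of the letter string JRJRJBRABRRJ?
12! / (5! × 1! × 2! × 4!) = 83160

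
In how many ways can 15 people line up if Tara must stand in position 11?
Fix one position: (15-1)! = 87178291200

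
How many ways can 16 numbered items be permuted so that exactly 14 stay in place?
Choose the 14 fixed points C(16,14) = 120, derange the rest: !2 = Σ_{j=0}^{2} (-1)^j·2!/j! = 2 - 2 + 1 = 1. Product = 120 × 1 = 120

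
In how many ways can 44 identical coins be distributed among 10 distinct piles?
C(44+10-1, 10-1) = C(53, 9) = 4431613550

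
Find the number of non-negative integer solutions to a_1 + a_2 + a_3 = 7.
C(7+3-1, 3-1) = C(9, 2) = 36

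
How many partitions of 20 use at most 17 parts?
By conjugation, equals partitions of 20 into parts ≤ 17. Let r_j(i) = number of partitions of i into parts ≤ j, for i = 0..20. r_1(i) = 1 for all i; r_j(i) = r_{j-1}(i) + r_j(i-j). Rows j = 2..17: ≤2: 1 1 2 2 3 3 4 4 5 5 6 6 7 7 8 8 9 9 10 10 11; ≤3: 1 1 2 3 4 5 7 8 10 12 14 16 19 21 24 27 30 33 37 40 44; ≤4: 1 1 2 3 5 6 9 11 15 18 23 27 34 39 47 54 64 72 84 94 108; ≤5: 1 1 2 3 5 7 10 13 18 23 30 37 47 57 70 84 101 119 141 164 192; ≤6: 1 1 2 3 5 7 11 14 20 26 35 44 58 71 90 110 136 163 199 235 282; ≤7: 1 1 2 3 5 7 11 15 21 28 38 49 65 82 105 131 164 201 248 300 364; ≤8: 1 1 2 3 5 7 11 15 22 29 40 52 70 89 116 146 186 230 288 352 434; ≤9: 1 1 2 3 5 7 11 15 22 30 41 54 73 94 123 157 201 252 318 393 488; ≤10: 1 1 2 3 5 7 11 15 22 30 42 55 75 97 128 164 212 267 340 423 530; ≤11: 1 1 2 3 5 7 11 15 22 30 42 56 76 99 131 169 219 278 355 445 560; ≤12: 1 1 2 3 5 7 11 15 22 30 42 56 77 100 133 172 224 285 366 460 582; ≤13: 1 1 2 3 5 7 11 15 22 30 42 56 77 101 134 174 227 290 373 471 597; ≤14: 1 1 2 3 5 7 11 15 22 30 42 56 77 101 135 175 229 293 378 478 608; ≤15: 1 1 2 3 5 7 11 15 22 30 42 56 77 101 135 176 230 295 381 483 615; ≤16: 1 1 2 3 5 7 11 15 22 30 42 56 77 101 135 176 231 296 383 486 620; ≤17: 1 1 2 3 5 7 11 15 22 30 42 56 77 101 135 176 231 297 384 488 623. r_17(20) = 623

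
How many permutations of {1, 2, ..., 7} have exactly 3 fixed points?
Choose the 3 fixed points C(7,3) = 35, derange the rest: !4 = Σ_{j=0}^{4} (-1)^j·4!/j! = 24 - 24 + 12 - 4 + 1 = 9. Product = 35 × 9 = 315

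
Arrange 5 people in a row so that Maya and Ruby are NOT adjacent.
Total - adjacent = 5! - (5-1)!×2 = 120 - 48 = 72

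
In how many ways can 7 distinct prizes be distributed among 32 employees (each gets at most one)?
P(32,7) = 32!/(32-7)! = 16963914240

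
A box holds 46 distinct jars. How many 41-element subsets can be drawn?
C(46,41) = 46!/(41!×5!) = 1370754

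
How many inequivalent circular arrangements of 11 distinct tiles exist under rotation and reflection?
(11-1)!/2 = 3628800/2 = 1814400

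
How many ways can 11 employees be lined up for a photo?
11! = 39916800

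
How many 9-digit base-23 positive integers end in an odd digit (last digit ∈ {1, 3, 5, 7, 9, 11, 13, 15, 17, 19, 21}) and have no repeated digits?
Last∈{1,3,5,7,9,11,13,15,17,19,21}. Last=0: 0. Last nonzero: 11×21×P(21,7) = 135377827200. Total = 135377827200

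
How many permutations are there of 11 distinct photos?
11! = 39916800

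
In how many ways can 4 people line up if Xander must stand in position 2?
Fix one position: (4-1)! = 6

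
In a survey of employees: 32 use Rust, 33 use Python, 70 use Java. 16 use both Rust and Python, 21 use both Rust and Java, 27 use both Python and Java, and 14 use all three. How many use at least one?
|A∪B∪C| = 32+33+70-16-21-27+14 = 85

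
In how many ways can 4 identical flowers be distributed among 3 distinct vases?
C(4+3-1, 3-1) = C(6, 2) = 15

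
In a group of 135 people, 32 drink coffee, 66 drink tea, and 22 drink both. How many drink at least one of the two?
|A∪B| = |A| + |B| - |A∩B| = 32 + 66 - 22 = 76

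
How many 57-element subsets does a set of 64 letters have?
C(64,57) = 64!/(57!×7!) = 621216192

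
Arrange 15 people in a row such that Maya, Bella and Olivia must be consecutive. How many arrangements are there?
Treat the 3 as one block: (15-3+1)! × 3! = 6227020800 × 6 = 37362124800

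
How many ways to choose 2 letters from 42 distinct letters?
C(42,2) = 42!/(2!×40!) = 861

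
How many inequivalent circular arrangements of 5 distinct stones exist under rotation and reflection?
(5-1)!/2 = 24/2 = 12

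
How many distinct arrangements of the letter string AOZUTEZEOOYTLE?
14! / (1! × 2! × 1! × 3! × 3! × 1! × 1! × 2!) = 605404800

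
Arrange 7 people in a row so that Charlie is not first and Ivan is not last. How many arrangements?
By inclusion-exclusion: 7! - 2×(7-1)! + (7-2)! = 5040 - 1440 + 120 = 3720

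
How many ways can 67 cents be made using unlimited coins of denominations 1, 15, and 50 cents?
Coefficient of x^67 in 1/(1-x^1) · 1/(1-x^15) · 1/(1-x^50). Case on j = number of 50-cent coins (j = 0..1); remainder r = 67 - 50j is made from {1,15} in ⌊r/15⌋+1 ways. r = 67, 17 → 5 + 2 = 7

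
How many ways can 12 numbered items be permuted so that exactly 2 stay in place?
Choose the 2 fixed points C(12,2) = 66, derange the rest: !10 = Σ_{j=0}^{10} (-1)^j·10!/j! = 3628800 - 3628800 + 1814400 - 604800 + 151200 - 30240 + 5040 - 720 + 90 - 10 + 1 = 1334961. Product = 66 × 1334961 = 88107426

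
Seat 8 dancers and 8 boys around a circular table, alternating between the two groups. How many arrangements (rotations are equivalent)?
Fix one of the dancers: (8-1)! ways for the remaining dancers, × 8! ways for the boys = 5040 × 40320 = 203212800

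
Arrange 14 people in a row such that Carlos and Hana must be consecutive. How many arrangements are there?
Treat the 2 as one block: (14-2+1)! × 2! = 6227020800 × 2 = 12454041600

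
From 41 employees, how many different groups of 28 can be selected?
C(41,28) = 41!/(28!×13!) = 17620076360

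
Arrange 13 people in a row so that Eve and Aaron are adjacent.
Treat as block: (13-1)! × 2! = 479001600 × 2 = 958003200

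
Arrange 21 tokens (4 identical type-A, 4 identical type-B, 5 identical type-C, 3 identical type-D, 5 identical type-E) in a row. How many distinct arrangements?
21! / (4! × 4! × 5! × 3! × 5!) = 1026615189600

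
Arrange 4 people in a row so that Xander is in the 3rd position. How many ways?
Fix one position: (4-1)! = 6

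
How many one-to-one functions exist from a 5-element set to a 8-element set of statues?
P(8,5) = 8!/(8-5)! = 6720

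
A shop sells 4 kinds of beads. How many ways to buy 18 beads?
C(18+4-1, 4-1) = C(21, 3) = 1330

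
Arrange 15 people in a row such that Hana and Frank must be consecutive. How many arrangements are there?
Treat the 2 as one block: (15-2+1)! × 2! = 87178291200 × 2 = 174356582400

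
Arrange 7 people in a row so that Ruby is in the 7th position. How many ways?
Fix one position: (7-1)! = 720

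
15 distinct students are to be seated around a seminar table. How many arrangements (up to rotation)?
Circular: fix one position, arrange the rest. (15-1)! = 87178291200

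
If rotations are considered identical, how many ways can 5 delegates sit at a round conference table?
Circular: fix one position, arrange the rest. (5-1)! = 24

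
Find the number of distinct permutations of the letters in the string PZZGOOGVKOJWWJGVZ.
17! / (2! × 3! × 1! × 2! × 1! × 3! × 2! × 3!) = 205837632000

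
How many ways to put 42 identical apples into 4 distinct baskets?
C(42+4-1, 4-1) = C(45, 3) = 14190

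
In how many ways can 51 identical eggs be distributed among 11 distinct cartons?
C(51+11-1, 11-1) = C(61, 10) = 90177170226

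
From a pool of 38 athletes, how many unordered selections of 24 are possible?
C(38,24) = 38!/(24!×14!) = 9669554100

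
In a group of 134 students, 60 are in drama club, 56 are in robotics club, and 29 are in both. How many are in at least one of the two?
|A∪B| = |A| + |B| - |A∩B| = 60 + 56 - 29 = 87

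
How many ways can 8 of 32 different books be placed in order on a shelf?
P(32,8) = 32!/(32-8)! = 424097856000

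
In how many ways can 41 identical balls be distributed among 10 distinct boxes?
C(41+10-1, 10-1) = C(50, 9) = 2505433700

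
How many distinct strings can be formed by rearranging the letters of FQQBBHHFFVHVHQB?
15! / (3! × 4! × 3! × 2! × 3!) = 126126000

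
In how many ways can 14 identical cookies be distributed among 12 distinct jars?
C(14+12-1, 12-1) = C(25, 11) = 4457400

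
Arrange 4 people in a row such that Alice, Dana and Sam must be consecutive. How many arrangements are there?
Treat the 3 as one block: (4-3+1)! × 3! = 2 × 6 = 12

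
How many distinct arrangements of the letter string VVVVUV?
6! / (5! × 1!) = 6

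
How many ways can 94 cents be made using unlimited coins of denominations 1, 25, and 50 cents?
Coefficient of x^94 in 1/(1-x^1) · 1/(1-x^25) · 1/(1-x^50). Case on j = number of 50-cent coins (j = 0..1); remainder r = 94 - 50j is made from {1,25} in ⌊r/25⌋+1 ways. r = 94, 44 → 4 + 2 = 6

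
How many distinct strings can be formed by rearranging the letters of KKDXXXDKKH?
10! / (2! × 3! × 1! × 4!) = 12600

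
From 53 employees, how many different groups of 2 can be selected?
C(53,2) = 53!/(2!×51!) = 1378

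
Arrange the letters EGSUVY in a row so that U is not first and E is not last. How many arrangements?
By inclusion-exclusion: 6! - 2×(6-1)! + (6-2)! = 720 - 240 + 24 = 504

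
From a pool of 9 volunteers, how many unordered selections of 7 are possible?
C(9,7) = 9!/(7!×2!) = 36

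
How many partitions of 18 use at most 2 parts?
By conjugation, equals partitions of 18 into parts ≤ 2. Let r_j(i) = number of partitions of i into parts ≤ j, for i = 0..18. r_1(i) = 1 for all i; r_j(i) = r_{j-1}(i) + r_j(i-j). Rows j = 2..2: ≤2: 1 1 2 2 3 3 4 4 5 5 6 6 7 7 8 8 9 9 10. r_2(18) = 10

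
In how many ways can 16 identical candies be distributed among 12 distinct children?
C(16+12-1, 12-1) = C(27, 11) = 13037895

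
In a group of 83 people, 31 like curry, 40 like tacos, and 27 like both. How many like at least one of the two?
|A∪B| = |A| + |B| - |A∩B| = 31 + 40 - 27 = 44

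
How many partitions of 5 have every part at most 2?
Let r_j(i) = number of partitions of i into parts ≤ j, for i = 0..5. r_1(i) = 1 for all i; r_j(i) = r_{j-1}(i) + r_j(i-j). Rows j = 2..2: ≤2: 1 1 2 2 3 3. r_2(5) = 3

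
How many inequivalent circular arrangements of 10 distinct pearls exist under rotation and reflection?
(10-1)!/2 = 362880/2 = 181440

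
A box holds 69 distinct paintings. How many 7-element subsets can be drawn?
C(69,7) = 69!/(7!×62!) = 1078897248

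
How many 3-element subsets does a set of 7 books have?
C(7,3) = 7!/(3!×4!) = 35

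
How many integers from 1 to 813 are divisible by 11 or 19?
⌊813/11⌋ + ⌊813/19⌋ - ⌊813/209⌋ = 73 + 42 - 3 = 112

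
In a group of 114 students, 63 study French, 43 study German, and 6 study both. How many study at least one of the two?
|A∪B| = |A| + |B| - |A∩B| = 63 + 43 - 6 = 100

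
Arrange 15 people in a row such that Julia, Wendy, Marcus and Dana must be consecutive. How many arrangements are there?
Treat the 4 as one block: (15-4+1)! × 4! = 479001600 × 24 = 11496038400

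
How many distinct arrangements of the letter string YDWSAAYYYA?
10! / (1! × 1! × 3! × 4! × 1!) = 25200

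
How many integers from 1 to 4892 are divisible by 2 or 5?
⌊4892/2⌋ + ⌊4892/5⌋ - ⌊4892/10⌋ = 2446 + 978 - 489 = 2935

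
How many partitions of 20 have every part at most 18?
Let r_j(i) = number of partitions of i into parts ≤ j, for i = 0..20. r_1(i) = 1 for all i; r_j(i) = r_{j-1}(i) + r_j(i-j). Rows j = 2..18: ≤2: 1 1 2 2 3 3 4 4 5 5 6 6 7 7 8 8 9 9 10 10 11; ≤3: 1 1 2 3 4 5 7 8 10 12 14 16 19 21 24 27 30 33 37 40 44; ≤4: 1 1 2 3 5 6 9 11 15 18 23 27 34 39 47 54 64 72 84 94 108; ≤5: 1 1 2 3 5 7 10 13 18 23 30 37 47 57 70 84 101 119 141 164 192; ≤6: 1 1 2 3 5 7 11 14 20 26 35 44 58 71 90 110 136 163 199 235 282; ≤7: 1 1 2 3 5 7 11 15 21 28 38 49 65 82 105 131 164 201 248 300 364; ≤8: 1 1 2 3 5 7 11 15 22 29 40 52 70 89 116 146 186 230 288 352 434; ≤9: 1 1 2 3 5 7 11 15 22 30 41 54 73 94 123 157 201 252 318 393 488; ≤10: 1 1 2 3 5 7 11 15 22 30 42 55 75 97 128 164 212 267 340 423 530; ≤11: 1 1 2 3 5 7 11 15 22 30 42 56 76 99 131 169 219 278 355 445 560; ≤12: 1 1 2 3 5 7 11 15 22 30 42 56 77 100 133 172 224 285 366 460 582; ≤13: 1 1 2 3 5 7 11 15 22 30 42 56 77 101 134 174 227 290 373 471 597; ≤14: 1 1 2 3 5 7 11 15 22 30 42 56 77 101 135 175 229 293 378 478 608; ≤15: 1 1 2 3 5 7 11 15 22 30 42 56 77 101 135 176 230 295 381 483 615; ≤16: 1 1 2 3 5 7 11 15 22 30 42 56 77 101 135 176 231 296 383 486 620; ≤17: 1 1 2 3 5 7 11 15 22 30 42 56 77 101 135 176 231 297 384 488 623; ≤18: 1 1 2 3 5 7 11 15 22 30 42 56 77 101 135 176 231 297 385 489 625. r_18(20) = 625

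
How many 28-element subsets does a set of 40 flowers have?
C(40,28) = 40!/(28!×12!) = 5586853480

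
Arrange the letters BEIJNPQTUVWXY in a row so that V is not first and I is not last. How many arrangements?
By inclusion-exclusion: 13! - 2×(13-1)! + (13-2)! = 6227020800 - 958003200 + 39916800 = 5308934400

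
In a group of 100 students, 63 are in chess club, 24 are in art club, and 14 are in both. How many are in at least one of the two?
|A∪B| = |A| + |B| - |A∩B| = 63 + 24 - 14 = 73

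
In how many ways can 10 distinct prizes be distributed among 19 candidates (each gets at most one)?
P(19,10) = 19!/(19-10)! = 335221286400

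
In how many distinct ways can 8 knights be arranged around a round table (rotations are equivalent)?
Circular: fix one position, arrange the rest. (8-1)! = 5040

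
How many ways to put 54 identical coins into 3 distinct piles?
C(54+3-1, 3-1) = C(56, 2) = 1540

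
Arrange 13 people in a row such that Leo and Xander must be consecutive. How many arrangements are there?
Treat the 2 as one block: (13-2+1)! × 2! = 479001600 × 2 = 958003200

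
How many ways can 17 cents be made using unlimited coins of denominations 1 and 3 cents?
Coefficient of x^17 in 1/(1-x^1) · 1/(1-x^3). Use j coins of 3 for j = 0..⌊17/3⌋ = 5, the rest in 1s: 5 + 1 = 6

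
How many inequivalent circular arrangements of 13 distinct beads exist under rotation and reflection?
(13-1)!/2 = 479001600/2 = 239500800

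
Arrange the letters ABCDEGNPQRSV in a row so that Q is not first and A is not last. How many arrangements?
By inclusion-exclusion: 12! - 2×(12-1)! + (12-2)! = 479001600 - 79833600 + 3628800 = 402796800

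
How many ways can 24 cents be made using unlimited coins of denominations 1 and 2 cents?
Coefficient of x^24 in 1/(1-x^1) · 1/(1-x^2). Use j coins of 2 for j = 0..⌊24/2⌋ = 12, the rest in 1s: 12 + 1 = 13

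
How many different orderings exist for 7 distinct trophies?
7! = 5040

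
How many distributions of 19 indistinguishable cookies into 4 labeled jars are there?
C(19+4-1, 4-1) = C(22, 3) = 1540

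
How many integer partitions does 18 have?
Pentagonal recurrence p(n) = p(n-1) + p(n-2) - p(n-5) - p(n-7) + p(n-12) + p(n-15) - ... gives p(0..17) = 1, 1, 2, 3, 5, 7, 11, 15, 22, 30, 42, 56, 77, 101, 135, 176, 231, 297. p(18) = p(17) + p(16) - p(13) - p(11) + p(6) + p(3) = 297 + 231 - 101 - 56 + 11 + 3 = 385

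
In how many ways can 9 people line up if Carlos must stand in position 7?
Fix one position: (9-1)! = 40320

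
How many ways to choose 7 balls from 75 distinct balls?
C(75,7) = 75!/(7!×68!) = 1984829850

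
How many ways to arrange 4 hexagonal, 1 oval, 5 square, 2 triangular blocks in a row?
12! / (4! × 1! × 5! × 2!) = 83160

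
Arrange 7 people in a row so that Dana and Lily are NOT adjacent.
Total - adjacent = 7! - (7-1)!×2 = 5040 - 1440 = 3600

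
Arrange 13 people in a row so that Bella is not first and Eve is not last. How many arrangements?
By inclusion-exclusion: 13! - 2×(13-1)! + (13-2)! = 6227020800 - 958003200 + 39916800 = 5308934400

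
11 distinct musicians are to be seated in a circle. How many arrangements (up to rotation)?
Circular: fix one position, arrange the rest. (11-1)! = 3628800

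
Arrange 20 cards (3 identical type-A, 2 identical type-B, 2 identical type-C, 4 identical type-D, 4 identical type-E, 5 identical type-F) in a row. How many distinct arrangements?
20! / (3! × 2! × 2! × 4! × 4! × 5!) = 1466593128000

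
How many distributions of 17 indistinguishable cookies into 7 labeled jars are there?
C(17+7-1, 7-1) = C(23, 6) = 100947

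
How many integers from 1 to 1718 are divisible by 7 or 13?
⌊1718/7⌋ + ⌊1718/13⌋ - ⌊1718/91⌋ = 245 + 132 - 18 = 359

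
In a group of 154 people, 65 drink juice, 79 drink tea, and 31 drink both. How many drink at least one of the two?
|A∪B| = |A| + |B| - |A∩B| = 65 + 79 - 31 = 113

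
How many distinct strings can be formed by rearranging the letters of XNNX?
4! / (2! × 2!) = 6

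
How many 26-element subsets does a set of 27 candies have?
C(27,26) = 27!/(26!×1!) = 27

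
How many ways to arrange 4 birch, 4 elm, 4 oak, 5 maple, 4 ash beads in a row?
21! / (4! × 4! × 4! × 5! × 4!) = 1283268987000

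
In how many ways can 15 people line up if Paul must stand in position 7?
Fix one position: (15-1)! = 87178291200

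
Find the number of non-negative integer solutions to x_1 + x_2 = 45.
C(45+2-1, 2-1) = C(46, 1) = 46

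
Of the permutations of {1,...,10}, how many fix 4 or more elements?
Exactly j fixed points: C(10,j)·!(10-j); sum over j ≥ 4 (derangement numbers via !m = (m-1)·(!(m-1) + !(m-2)): !0..!6 = 1, 0, 1, 2, 9, 44, 265). Σ_{j=4}^{10} C(10,j)·!(10-j) = C(10,4)·!6 + C(10,5)·!5 + C(10,6)·!4 + C(10,7)·!3 + C(10,8)·!2 + C(10,9)·!1 + C(10,10)·!0 = 210·265 + 252·44 + 210·9 + 120·2 + 45·1 + 10·0 + 1·1 = 68914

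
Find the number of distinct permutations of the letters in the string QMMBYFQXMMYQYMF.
15! / (1! × 5! × 1! × 3! × 2! × 3!) = 151351200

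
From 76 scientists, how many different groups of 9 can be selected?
C(76,9) = 76!/(9!×67!) = 142466675900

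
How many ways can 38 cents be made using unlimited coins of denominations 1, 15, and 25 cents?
Coefficient of x^38 in 1/(1-x^1) · 1/(1-x^15) · 1/(1-x^25). Case on j = number of 25-cent coins (j = 0..1); remainder r = 38 - 25j is made from {1,15} in ⌊r/15⌋+1 ways. r = 38, 13 → 3 + 1 = 4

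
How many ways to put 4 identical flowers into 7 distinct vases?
C(4+7-1, 7-1) = C(10, 6) = 210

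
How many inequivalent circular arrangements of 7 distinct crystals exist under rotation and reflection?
(7-1)!/2 = 720/2 = 360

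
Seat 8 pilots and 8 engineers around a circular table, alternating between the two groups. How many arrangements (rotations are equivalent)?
Fix one of the pilots: (8-1)! ways for the remaining pilots, × 8! ways for the engineers = 5040 × 40320 = 203212800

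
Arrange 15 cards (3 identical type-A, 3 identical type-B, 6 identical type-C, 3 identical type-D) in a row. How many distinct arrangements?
15! / (3! × 3! × 6! × 3!) = 8408400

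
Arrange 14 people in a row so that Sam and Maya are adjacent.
Treat as block: (14-1)! × 2! = 6227020800 × 2 = 12454041600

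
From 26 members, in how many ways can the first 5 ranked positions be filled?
P(26,5) = 26!/(26-5)! = 7893600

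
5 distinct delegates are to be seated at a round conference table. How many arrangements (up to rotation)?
Circular: fix one position, arrange the rest. (5-1)! = 24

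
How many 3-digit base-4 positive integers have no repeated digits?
First digit: 3 choices (nonzero). Then descending: 3 × 3 × 2 = 18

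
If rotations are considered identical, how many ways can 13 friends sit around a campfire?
Circular: fix one position, arrange the rest. (13-1)! = 479001600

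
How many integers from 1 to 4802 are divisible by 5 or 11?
⌊4802/5⌋ + ⌊4802/11⌋ - ⌊4802/55⌋ = 960 + 436 - 87 = 1309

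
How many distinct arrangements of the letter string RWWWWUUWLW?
10! / (1! × 1! × 6! × 2!) = 2520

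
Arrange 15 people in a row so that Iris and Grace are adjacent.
Treat as block: (15-1)! × 2! = 87178291200 × 2 = 174356582400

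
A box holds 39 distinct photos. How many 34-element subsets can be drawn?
C(39,34) = 39!/(34!×5!) = 575757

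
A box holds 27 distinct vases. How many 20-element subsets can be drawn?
C(27,20) = 27!/(20!×7!) = 888030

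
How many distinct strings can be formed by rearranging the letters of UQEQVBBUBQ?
10! / (2! × 3! × 3! × 1! × 1!) = 50400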